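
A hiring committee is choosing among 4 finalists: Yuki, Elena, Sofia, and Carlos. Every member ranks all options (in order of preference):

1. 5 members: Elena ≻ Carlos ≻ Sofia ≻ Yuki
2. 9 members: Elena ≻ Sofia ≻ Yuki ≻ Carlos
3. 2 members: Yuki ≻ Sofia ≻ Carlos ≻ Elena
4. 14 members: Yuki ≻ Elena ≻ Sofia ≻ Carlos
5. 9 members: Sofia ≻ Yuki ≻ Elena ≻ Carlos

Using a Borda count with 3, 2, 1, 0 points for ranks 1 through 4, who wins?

Yuki: 5·0 + 9·1 + 2·3 + 14·3 + 9·2 = 75
Elena: 5·3 + 9·3 + 2·0 + 14·2 + 9·1 = 79
Sofia: 5·1 + 9·2 + 2·2 + 14·1 + 9·3 = 68
Carlos: 5·2 + 9·0 + 2·1 + 14·0 + 9·0 = 12
Elena has the highest Borda score (79).

Elena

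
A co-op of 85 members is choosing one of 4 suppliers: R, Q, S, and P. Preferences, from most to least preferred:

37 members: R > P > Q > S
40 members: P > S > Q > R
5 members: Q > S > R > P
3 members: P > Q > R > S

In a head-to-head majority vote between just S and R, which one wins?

S

Voters preferring S to R: 45; preferring R to S: 40.
S wins the head-to-head.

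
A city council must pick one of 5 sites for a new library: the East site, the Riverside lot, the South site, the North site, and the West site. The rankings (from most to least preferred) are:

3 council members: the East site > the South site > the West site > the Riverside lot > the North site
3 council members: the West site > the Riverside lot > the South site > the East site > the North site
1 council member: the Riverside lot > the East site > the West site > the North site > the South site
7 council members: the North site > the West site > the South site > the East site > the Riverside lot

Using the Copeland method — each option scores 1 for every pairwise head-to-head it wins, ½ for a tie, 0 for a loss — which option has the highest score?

the East site: beats the Riverside lot; ties the North site; loses to the South site and the West site → score 1.5.
the Riverside lot: ties the North site; loses to the East site, the South site, and the West site → score 0.5.
the South site: beats the East site and the Riverside lot; loses to the North site and the West site → score 2.
the North site: beats the South site; ties the East site, the Riverside lot, and the West site → score 2.5.
the West site: beats the East site, the Riverside lot, and the South site; ties the North site → score 3.5.
the West site has the best pairwise record.

the West site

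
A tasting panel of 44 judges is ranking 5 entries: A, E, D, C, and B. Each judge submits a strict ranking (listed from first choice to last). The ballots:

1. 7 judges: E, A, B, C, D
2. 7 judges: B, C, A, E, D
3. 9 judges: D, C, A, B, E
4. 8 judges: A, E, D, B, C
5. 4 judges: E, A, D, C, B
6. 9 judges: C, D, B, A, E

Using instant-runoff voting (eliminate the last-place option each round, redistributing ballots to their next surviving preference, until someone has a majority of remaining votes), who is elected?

C

Round 1: A 8, E 11, D 9, C 9, B 7. Eliminate B.
Round 2: A 8, E 11, D 9, C 16. Eliminate A.
Round 3: E 19, D 9, C 16. Eliminate D.
Round 4: E 19, C 25. C has a majority.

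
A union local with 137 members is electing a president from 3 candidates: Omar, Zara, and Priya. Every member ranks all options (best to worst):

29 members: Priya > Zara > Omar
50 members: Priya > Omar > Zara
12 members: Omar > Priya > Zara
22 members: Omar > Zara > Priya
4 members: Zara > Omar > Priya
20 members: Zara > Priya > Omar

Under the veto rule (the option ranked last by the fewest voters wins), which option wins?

Last-place votes: Omar 49, Zara 62, Priya 26.
Priya is ranked last by the fewest voters, so Priya wins.

Priya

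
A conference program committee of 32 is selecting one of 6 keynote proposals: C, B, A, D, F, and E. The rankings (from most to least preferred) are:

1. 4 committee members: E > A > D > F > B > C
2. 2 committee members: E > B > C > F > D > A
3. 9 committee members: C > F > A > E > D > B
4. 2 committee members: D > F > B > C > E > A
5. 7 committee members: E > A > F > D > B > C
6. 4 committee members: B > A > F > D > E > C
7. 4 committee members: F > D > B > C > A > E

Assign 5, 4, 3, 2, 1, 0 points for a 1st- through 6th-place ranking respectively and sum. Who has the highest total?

F

C: 4·0 + 2·3 + 9·5 + 2·2 + 7·0 + 4·0 + 4·2 = 63
B: 4·1 + 2·4 + 9·0 + 2·3 + 7·1 + 4·5 + 4·3 = 57
A: 4·4 + 2·0 + 9·3 + 2·0 + 7·4 + 4·4 + 4·1 = 91
D: 4·3 + 2·1 + 9·1 + 2·5 + 7·2 + 4·2 + 4·4 = 71
F: 4·2 + 2·2 + 9·4 + 2·4 + 7·3 + 4·3 + 4·5 = 109
E: 4·5 + 2·5 + 9·2 + 2·1 + 7·5 + 4·1 + 4·0 = 89
F has the highest Borda score (109).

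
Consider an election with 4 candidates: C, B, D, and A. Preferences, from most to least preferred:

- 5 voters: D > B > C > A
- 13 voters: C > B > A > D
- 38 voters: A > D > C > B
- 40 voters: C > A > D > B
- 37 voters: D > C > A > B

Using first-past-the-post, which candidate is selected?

First-place votes: C 53, B 0, D 42, A 38.
C has the most first-place votes.

C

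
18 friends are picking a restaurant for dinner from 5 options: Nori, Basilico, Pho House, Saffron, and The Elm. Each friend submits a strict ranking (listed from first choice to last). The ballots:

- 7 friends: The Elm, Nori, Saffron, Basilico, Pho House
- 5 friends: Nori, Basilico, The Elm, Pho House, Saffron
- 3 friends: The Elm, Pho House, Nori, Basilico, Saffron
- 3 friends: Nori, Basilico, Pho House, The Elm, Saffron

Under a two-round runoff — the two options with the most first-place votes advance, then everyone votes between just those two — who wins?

Round 1 first-place votes: Nori 8, Basilico 0, Pho House 0, Saffron 0, The Elm 10.
The Elm and Nori advance.
Runoff: The Elm is preferred to Nori by 10 voters; Nori by 8.
The Elm wins the runoff.

The Elm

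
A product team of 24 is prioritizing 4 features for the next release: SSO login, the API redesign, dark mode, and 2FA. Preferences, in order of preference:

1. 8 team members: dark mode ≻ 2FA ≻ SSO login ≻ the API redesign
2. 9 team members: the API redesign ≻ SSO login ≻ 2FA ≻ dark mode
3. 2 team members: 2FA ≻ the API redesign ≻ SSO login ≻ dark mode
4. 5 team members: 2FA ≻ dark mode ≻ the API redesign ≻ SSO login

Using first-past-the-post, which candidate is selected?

the API redesign

First-place votes: SSO login 0, the API redesign 9, dark mode 8, 2FA 7.
the API redesign has the most first-place votes.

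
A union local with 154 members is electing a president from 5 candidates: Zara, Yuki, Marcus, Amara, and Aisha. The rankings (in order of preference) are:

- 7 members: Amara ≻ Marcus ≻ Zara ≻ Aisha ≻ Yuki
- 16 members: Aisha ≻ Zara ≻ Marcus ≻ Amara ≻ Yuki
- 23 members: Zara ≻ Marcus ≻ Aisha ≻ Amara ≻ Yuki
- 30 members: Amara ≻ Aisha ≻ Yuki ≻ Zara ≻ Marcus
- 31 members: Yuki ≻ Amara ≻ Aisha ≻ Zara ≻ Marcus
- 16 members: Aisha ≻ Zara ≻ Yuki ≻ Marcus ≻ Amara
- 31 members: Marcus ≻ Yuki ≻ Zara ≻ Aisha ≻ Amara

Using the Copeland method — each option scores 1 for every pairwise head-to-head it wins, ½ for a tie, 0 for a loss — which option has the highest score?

Aisha

Zara: beats Marcus and Amara; loses to Yuki and Aisha → score 2.
Yuki: beats Zara and Amara; ties Marcus; loses to Aisha → score 2.5.
Marcus: beats Amara; ties Yuki; loses to Zara and Aisha → score 1.5.
Amara: loses to Zara, Yuki, Marcus, and Aisha → score 0.
Aisha: beats Zara, Yuki, Marcus, and Amara → score 4.
Aisha has the best pairwise record.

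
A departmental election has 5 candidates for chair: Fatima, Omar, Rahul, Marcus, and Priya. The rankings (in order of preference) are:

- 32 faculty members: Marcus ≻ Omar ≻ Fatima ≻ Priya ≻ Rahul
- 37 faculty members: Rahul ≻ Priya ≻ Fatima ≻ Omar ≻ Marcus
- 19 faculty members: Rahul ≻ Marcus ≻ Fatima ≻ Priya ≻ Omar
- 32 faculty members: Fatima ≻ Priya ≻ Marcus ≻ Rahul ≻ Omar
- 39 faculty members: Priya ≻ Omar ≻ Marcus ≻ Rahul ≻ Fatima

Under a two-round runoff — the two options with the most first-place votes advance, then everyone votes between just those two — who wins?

Round 1 first-place votes: Fatima 32, Omar 0, Rahul 56, Marcus 32, Priya 39.
Rahul and Priya advance.
Runoff: Rahul is preferred to Priya by 56 voters; Priya by 103.
Priya wins the runoff.

Priya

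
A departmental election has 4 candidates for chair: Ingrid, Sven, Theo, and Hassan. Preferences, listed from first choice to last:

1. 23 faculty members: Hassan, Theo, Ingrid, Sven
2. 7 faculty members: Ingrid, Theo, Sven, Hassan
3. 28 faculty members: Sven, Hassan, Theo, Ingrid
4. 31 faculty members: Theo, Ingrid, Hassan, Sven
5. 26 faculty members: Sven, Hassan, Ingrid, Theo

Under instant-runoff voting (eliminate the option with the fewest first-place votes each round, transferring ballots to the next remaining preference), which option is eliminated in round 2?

Round 1: Ingrid 7, Sven 54, Theo 31, Hassan 23. Eliminate Ingrid.
Round 2: Sven 54, Theo 38, Hassan 23. Eliminate Hassan.

Hassan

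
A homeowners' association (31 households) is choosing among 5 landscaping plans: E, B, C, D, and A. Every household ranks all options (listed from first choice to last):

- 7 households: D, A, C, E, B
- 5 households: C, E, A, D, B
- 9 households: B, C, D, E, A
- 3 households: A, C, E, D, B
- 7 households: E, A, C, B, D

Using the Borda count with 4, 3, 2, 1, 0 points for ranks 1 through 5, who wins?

E: 7·1 + 5·3 + 9·1 + 3·2 + 7·4 = 65
B: 7·0 + 5·0 + 9·4 + 3·0 + 7·1 = 43
C: 7·2 + 5·4 + 9·3 + 3·3 + 7·2 = 84
D: 7·4 + 5·1 + 9·2 + 3·1 + 7·0 = 54
A: 7·3 + 5·2 + 9·0 + 3·4 + 7·3 = 64
C has the highest Borda score (84).

C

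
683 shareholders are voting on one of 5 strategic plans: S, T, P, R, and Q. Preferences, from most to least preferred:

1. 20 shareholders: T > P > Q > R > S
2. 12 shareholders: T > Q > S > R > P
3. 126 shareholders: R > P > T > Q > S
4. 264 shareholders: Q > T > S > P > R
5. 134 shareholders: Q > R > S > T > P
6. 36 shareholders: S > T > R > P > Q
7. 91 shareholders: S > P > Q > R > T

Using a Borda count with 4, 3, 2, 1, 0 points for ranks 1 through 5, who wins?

S: 20·0 + 12·2 + 126·0 + 264·2 + 134·2 + 36·4 + 91·4 = 1328
T: 20·4 + 12·4 + 126·2 + 264·3 + 134·1 + 36·3 + 91·0 = 1414
P: 20·3 + 12·0 + 126·3 + 264·1 + 134·0 + 36·1 + 91·3 = 1011
R: 20·1 + 12·1 + 126·4 + 264·0 + 134·3 + 36·2 + 91·1 = 1101
Q: 20·2 + 12·3 + 126·1 + 264·4 + 134·4 + 36·0 + 91·2 = 1976
Q has the highest Borda score (1976).

Q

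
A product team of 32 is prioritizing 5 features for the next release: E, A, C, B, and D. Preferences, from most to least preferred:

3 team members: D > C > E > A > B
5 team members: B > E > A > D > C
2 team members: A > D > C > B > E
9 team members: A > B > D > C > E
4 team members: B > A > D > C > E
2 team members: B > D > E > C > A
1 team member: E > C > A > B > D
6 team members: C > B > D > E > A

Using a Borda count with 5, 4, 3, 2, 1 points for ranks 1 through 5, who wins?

B

E: 3·3 + 5·4 + 2·1 + 9·1 + 4·1 + 2·3 + 1·5 + 6·2 = 67
A: 3·2 + 5·3 + 2·5 + 9·5 + 4·4 + 2·1 + 1·3 + 6·1 = 103
C: 3·4 + 5·1 + 2·3 + 9·2 + 4·2 + 2·2 + 1·4 + 6·5 = 87
B: 3·1 + 5·5 + 2·2 + 9·4 + 4·5 + 2·5 + 1·2 + 6·4 = 124
D: 3·5 + 5·2 + 2·4 + 9·3 + 4·3 + 2·4 + 1·1 + 6·3 = 99
B has the highest Borda score (124).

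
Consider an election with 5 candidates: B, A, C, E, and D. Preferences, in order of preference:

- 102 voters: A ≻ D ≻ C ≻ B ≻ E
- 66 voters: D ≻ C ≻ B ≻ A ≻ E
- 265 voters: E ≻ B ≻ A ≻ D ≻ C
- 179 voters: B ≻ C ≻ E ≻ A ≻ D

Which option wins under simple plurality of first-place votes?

First-place votes: B 179, A 102, C 0, E 265, D 66.
E has the most first-place votes.

E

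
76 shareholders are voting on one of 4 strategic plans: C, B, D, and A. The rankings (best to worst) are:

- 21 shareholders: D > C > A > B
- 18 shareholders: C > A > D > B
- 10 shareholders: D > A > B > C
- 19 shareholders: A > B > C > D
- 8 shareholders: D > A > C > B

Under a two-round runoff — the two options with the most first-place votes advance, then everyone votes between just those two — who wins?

Round 1 first-place votes: C 18, B 0, D 39, A 19.
D and A advance.
Runoff: D is preferred to A by 39 voters; A by 37.
D wins the runoff.

D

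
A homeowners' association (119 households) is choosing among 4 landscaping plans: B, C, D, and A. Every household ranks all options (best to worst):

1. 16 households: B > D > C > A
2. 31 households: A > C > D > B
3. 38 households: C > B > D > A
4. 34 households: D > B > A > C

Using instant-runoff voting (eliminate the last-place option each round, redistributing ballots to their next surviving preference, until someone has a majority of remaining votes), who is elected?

Round 1: B 16, C 38, D 34, A 31. Eliminate B.
Round 2: C 38, D 50, A 31. Eliminate A.
Round 3: C 69, D 50. C has a majority.

C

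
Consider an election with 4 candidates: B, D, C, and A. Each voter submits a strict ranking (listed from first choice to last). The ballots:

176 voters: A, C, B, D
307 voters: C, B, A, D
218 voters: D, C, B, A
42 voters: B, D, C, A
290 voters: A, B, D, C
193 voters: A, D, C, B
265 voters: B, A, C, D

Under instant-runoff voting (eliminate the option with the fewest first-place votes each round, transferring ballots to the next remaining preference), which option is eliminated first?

Round 1: B 307, D 218, C 307, A 659. Eliminate D.

D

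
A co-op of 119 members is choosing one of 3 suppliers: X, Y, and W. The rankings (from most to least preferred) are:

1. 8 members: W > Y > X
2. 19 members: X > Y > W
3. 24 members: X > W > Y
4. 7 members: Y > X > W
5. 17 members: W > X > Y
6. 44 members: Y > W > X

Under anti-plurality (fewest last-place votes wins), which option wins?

Last-place votes: X 52, Y 41, W 26.
W is ranked last by the fewest voters, so W wins.

W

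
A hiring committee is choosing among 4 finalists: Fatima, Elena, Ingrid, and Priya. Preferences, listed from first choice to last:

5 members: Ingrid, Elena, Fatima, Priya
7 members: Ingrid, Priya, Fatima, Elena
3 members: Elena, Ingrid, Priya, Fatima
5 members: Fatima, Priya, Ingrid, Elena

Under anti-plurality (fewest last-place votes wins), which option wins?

Last-place votes: Fatima 3, Elena 12, Ingrid 0, Priya 5.
Ingrid is ranked last by the fewest voters, so Ingrid wins.

Ingrid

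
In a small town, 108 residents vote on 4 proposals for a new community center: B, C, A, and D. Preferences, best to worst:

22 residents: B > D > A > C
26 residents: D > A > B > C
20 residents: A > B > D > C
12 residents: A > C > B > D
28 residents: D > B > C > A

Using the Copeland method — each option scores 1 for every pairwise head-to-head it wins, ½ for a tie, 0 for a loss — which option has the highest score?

D

B: beats C; ties D; loses to A → score 1.5.
C: loses to B, A, and D → score 0.
A: beats B and C; loses to D → score 2.
D: beats C and A; ties B → score 2.5.
D has the best pairwise record.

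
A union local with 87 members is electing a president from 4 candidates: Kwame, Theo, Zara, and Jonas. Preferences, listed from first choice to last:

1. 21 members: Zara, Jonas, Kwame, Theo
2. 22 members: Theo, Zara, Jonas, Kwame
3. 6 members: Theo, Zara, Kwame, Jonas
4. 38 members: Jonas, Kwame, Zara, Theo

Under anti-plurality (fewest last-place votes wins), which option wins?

Zara

Last-place votes: Kwame 22, Theo 59, Zara 0, Jonas 6.
Zara is ranked last by the fewest voters, so Zara wins.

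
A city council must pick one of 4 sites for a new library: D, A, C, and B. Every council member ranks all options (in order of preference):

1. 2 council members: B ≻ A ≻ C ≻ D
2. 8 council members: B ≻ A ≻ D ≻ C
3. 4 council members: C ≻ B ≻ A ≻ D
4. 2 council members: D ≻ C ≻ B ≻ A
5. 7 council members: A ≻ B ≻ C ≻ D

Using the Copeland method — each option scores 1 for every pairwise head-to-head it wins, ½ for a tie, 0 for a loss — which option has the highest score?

D: loses to A, C, and B → score 0.
A: beats D and C; loses to B → score 2.
C: beats D; loses to A and B → score 1.
B: beats D, A, and C → score 3.
B has the best pairwise record.

B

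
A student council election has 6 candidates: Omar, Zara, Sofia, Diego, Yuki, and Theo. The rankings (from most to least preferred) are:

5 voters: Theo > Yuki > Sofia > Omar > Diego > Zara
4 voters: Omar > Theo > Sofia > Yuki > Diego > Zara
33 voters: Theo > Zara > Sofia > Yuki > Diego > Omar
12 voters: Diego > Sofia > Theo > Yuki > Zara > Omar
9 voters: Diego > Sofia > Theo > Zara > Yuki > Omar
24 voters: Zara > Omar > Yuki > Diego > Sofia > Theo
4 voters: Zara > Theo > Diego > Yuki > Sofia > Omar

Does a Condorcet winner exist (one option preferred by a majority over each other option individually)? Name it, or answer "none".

Theo vs Omar: 63–28 for Theo.
Theo vs Zara: 63–28 for Theo.
Theo vs Sofia: 46–45 for Theo.
Theo vs Diego: 46–45 for Theo.
Theo vs Yuki: 67–24 for Theo.
Theo beats every other option head-to-head.

Theo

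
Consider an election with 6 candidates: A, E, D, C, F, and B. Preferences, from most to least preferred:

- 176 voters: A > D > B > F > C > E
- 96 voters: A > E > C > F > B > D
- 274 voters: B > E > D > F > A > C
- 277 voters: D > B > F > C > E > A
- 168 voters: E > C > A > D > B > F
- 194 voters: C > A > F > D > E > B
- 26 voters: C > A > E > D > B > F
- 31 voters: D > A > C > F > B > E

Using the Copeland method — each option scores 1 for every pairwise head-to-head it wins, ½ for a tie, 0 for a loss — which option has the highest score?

D

A: beats D, F, and B; loses to E and C → score 3.
E: beats A; loses to D, C, F, and B → score 1.
D: beats E, C, F, and B; loses to A → score 4.
C: beats A and E; loses to D, F, and B → score 2.
F: beats E and C; loses to A, D, and B → score 2.
B: beats E, C, and F; loses to A and D → score 3.
D has the best pairwise record.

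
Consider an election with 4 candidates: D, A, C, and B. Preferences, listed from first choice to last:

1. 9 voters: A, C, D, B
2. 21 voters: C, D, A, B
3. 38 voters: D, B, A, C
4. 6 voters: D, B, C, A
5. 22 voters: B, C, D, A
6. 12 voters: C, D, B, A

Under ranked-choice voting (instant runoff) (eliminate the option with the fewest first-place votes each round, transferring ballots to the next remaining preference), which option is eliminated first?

Round 1: D 44, A 9, C 33, B 22. Eliminate A.

A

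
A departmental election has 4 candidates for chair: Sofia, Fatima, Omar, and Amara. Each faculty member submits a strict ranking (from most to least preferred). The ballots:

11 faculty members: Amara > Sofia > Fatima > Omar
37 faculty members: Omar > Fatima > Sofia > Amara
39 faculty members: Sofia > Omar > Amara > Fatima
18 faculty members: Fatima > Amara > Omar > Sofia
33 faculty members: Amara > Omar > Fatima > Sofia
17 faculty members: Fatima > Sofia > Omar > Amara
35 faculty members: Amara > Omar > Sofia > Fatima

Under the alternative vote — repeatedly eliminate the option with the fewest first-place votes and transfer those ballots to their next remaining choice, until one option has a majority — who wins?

Round 1: Sofia 39, Fatima 35, Omar 37, Amara 79. Eliminate Fatima.
Round 2: Sofia 56, Omar 37, Amara 97. Amara has a majority.

Amara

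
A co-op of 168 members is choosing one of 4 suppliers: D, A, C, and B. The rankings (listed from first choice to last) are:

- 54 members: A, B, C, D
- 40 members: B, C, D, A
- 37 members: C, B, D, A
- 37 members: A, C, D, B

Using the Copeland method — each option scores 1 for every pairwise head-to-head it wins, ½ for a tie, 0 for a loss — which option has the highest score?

A

D: loses to A, C, and B → score 0.
A: beats D, C, and B → score 3.
C: beats D; loses to A and B → score 1.
B: beats D and C; loses to A → score 2.
A has the best pairwise record.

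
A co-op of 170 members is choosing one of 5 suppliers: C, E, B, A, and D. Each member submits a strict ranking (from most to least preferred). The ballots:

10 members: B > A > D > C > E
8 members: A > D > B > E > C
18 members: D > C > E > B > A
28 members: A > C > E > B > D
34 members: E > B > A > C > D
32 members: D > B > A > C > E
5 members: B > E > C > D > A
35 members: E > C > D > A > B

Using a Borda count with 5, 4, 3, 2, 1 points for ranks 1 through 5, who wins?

E

C: 10·2 + 8·1 + 18·4 + 28·4 + 34·2 + 32·2 + 5·3 + 35·4 = 499
E: 10·1 + 8·2 + 18·3 + 28·3 + 34·5 + 32·1 + 5·4 + 35·5 = 561
B: 10·5 + 8·3 + 18·2 + 28·2 + 34·4 + 32·4 + 5·5 + 35·1 = 490
A: 10·4 + 8·5 + 18·1 + 28·5 + 34·3 + 32·3 + 5·1 + 35·2 = 511
D: 10·3 + 8·4 + 18·5 + 28·1 + 34·1 + 32·5 + 5·2 + 35·3 = 489
E has the highest Borda score (561).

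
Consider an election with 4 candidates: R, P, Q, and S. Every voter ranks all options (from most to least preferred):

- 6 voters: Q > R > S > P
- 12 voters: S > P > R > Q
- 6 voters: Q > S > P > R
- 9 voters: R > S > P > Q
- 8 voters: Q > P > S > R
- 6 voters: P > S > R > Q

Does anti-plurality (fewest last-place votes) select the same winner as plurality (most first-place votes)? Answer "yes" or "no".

Anti-plurality — last-place votes: R 14, P 6, Q 27, S 0. Winner: S.
Plurality — first-place votes: R 9, P 6, Q 20, S 12. Winner: Q.
The two methods disagree.

no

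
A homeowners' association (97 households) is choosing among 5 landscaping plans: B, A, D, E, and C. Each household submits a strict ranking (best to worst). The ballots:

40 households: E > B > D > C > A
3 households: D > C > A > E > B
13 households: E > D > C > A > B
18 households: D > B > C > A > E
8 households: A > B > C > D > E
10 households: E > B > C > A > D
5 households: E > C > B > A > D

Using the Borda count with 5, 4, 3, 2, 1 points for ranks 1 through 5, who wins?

E

B: 40·4 + 3·1 + 13·1 + 18·4 + 8·4 + 10·4 + 5·3 = 335
A: 40·1 + 3·3 + 13·2 + 18·2 + 8·5 + 10·2 + 5·2 = 181
D: 40·3 + 3·5 + 13·4 + 18·5 + 8·2 + 10·1 + 5·1 = 308
E: 40·5 + 3·2 + 13·5 + 18·1 + 8·1 + 10·5 + 5·5 = 372
C: 40·2 + 3·4 + 13·3 + 18·3 + 8·3 + 10·3 + 5·4 = 259
E has the highest Borda score (372).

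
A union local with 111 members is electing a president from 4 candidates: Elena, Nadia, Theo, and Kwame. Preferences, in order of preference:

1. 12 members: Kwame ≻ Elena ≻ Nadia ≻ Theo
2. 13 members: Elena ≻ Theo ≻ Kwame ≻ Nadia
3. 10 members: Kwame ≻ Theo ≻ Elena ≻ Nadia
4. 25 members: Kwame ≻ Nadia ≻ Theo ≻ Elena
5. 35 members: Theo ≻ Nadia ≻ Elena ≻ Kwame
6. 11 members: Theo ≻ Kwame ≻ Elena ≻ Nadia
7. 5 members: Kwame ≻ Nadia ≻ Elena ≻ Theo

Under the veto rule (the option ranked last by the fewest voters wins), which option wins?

Theo

Last-place votes: Elena 25, Nadia 34, Theo 17, Kwame 35.
Theo is ranked last by the fewest voters, so Theo wins.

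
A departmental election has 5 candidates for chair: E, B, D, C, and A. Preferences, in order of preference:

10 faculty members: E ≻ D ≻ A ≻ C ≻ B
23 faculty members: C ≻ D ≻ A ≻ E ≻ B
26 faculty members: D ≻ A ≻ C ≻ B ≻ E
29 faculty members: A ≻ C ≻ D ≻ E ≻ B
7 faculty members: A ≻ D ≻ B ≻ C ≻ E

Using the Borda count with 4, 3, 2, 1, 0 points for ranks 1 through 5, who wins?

E: 10·4 + 23·1 + 26·0 + 29·1 + 7·0 = 92
B: 10·0 + 23·0 + 26·1 + 29·0 + 7·2 = 40
D: 10·3 + 23·3 + 26·4 + 29·2 + 7·3 = 282
C: 10·1 + 23·4 + 26·2 + 29·3 + 7·1 = 248
A: 10·2 + 23·2 + 26·3 + 29·4 + 7·4 = 288
A has the highest Borda score (288).

A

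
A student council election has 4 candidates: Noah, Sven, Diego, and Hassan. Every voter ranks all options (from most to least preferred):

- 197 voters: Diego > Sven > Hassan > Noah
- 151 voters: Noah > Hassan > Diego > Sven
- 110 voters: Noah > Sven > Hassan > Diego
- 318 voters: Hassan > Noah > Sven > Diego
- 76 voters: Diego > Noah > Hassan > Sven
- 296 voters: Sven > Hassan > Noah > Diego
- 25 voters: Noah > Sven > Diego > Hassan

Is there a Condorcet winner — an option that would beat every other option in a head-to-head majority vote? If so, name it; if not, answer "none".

none

Checking pairwise contests:
Hassan beats Noah 811–362.
Noah beats Sven 680–493.
Noah beats Diego 900–273.
Sven beats Hassan 628–545.
Every option loses at least one head-to-head, so there is no Condorcet winner.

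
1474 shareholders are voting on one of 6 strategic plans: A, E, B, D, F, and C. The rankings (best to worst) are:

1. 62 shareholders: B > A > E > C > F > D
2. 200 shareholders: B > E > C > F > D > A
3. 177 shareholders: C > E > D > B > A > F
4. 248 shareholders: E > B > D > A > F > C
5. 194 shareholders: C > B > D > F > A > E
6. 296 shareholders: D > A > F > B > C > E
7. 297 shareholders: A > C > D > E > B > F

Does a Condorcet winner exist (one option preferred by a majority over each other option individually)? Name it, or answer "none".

none

Checking pairwise contests:
B beats A 881–593.
A beats E 849–625.
D beats B 770–704.
C beats D 930–544.
A beats F 1080–394.
A beats C 903–571.
Every option loses at least one head-to-head, so there is no Condorcet winner.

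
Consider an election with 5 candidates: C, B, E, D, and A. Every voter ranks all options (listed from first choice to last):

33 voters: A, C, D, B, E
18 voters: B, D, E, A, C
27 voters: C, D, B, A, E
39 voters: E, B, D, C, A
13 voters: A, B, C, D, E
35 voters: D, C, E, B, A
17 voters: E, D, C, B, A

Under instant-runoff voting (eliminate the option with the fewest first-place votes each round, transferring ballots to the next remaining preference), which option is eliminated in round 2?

C

Round 1: C 27, B 18, E 56, D 35, A 46. Eliminate B.
Round 2: C 27, E 56, D 53, A 46. Eliminate C.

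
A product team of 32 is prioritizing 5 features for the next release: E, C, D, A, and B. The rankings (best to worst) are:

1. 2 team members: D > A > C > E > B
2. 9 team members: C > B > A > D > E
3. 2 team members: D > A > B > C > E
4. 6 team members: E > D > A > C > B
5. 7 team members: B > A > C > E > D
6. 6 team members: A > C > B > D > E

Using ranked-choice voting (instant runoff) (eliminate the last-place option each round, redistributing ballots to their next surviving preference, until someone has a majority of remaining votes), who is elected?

Round 1: E 6, C 9, D 4, A 6, B 7. Eliminate D.
Round 2: E 6, C 9, A 10, B 7. Eliminate E.
Round 3: C 9, A 16, B 7. Eliminate B.
Round 4: C 9, A 23. A has a majority.

A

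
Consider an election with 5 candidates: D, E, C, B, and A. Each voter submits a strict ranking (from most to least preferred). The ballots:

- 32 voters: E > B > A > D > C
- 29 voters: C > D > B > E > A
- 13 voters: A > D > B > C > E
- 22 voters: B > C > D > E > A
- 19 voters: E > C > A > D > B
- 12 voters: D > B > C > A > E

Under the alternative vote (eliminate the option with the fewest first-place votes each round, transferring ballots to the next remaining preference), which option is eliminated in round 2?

A

Round 1: D 12, E 51, C 29, B 22, A 13. Eliminate D.
Round 2: E 51, C 29, B 34, A 13. Eliminate A.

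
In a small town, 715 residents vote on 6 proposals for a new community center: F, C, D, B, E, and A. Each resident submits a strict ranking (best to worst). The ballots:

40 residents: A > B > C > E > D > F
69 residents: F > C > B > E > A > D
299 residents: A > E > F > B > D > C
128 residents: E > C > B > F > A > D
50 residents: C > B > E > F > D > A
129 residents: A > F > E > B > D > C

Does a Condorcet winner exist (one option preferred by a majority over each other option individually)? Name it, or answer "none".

A vs F: 468–247 for A.
A vs C: 468–247 for A.
A vs D: 665–50 for A.
A vs B: 468–247 for A.
A vs E: 468–247 for A.
A beats every other option head-to-head.

A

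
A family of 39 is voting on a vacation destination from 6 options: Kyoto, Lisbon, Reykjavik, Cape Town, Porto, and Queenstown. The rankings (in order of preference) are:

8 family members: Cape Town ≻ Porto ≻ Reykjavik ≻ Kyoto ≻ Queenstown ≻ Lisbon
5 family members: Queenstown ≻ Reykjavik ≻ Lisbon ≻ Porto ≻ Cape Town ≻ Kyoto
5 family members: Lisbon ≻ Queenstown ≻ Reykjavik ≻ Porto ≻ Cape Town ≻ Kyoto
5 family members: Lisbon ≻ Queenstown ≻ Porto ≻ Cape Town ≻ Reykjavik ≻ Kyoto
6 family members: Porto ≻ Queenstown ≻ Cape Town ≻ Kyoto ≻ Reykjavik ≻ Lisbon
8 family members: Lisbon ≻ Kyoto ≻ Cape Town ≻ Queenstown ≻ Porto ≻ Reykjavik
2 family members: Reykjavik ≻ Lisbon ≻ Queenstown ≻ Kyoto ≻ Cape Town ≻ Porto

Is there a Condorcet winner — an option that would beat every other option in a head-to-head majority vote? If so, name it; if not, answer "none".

none

Checking pairwise contests:
Lisbon beats Kyoto 25–14.
Reykjavik beats Lisbon 21–18.
Cape Town beats Reykjavik 27–12.
Lisbon beats Cape Town 25–14.
Lisbon beats Porto 25–14.
Lisbon beats Queenstown 20–19.
Every option loses at least one head-to-head, so there is no Condorcet winner.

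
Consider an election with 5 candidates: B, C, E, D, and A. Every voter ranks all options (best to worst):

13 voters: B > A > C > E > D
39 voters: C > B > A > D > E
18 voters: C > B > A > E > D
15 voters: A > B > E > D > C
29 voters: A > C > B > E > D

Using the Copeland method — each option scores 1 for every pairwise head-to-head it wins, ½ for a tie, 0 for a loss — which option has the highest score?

B: beats E, D, and A; loses to C → score 3.
C: beats B, E, and D; ties A → score 3.5.
E: beats D; loses to B, C, and A → score 1.
D: loses to B, C, E, and A → score 0.
A: beats E and D; ties C; loses to B → score 2.5.
C has the best pairwise record.

C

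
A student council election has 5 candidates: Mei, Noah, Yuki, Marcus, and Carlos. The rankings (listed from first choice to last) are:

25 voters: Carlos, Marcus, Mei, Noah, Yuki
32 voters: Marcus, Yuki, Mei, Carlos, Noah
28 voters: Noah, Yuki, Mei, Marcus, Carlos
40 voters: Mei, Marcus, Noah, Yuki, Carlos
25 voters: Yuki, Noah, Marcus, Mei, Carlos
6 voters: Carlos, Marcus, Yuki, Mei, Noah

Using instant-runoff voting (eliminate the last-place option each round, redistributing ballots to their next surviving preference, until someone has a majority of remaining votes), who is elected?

Round 1: Mei 40, Noah 28, Yuki 25, Marcus 32, Carlos 31. Eliminate Yuki.
Round 2: Mei 40, Noah 53, Marcus 32, Carlos 31. Eliminate Carlos.
Round 3: Mei 40, Noah 53, Marcus 63. Eliminate Mei.
Round 4: Noah 53, Marcus 103. Marcus has a majority.

Marcus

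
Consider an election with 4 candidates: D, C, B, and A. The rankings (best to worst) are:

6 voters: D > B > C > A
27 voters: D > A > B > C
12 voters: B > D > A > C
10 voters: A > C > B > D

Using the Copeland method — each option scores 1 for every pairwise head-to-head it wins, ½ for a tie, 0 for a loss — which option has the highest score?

D

D: beats C, B, and A → score 3.
C: loses to D, B, and A → score 0.
B: beats C; loses to D and A → score 1.
A: beats C and B; loses to D → score 2.
D has the best pairwise record.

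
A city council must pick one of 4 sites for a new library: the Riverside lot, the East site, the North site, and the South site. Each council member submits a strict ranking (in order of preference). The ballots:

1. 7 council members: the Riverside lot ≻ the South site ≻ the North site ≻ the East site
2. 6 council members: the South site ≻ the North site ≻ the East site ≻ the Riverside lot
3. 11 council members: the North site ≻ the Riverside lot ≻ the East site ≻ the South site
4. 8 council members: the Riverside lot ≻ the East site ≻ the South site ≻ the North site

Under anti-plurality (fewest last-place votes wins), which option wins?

the Riverside lot

Last-place votes: the Riverside lot 6, the East site 7, the North site 8, the South site 11.
the Riverside lot is ranked last by the fewest voters, so the Riverside lot wins.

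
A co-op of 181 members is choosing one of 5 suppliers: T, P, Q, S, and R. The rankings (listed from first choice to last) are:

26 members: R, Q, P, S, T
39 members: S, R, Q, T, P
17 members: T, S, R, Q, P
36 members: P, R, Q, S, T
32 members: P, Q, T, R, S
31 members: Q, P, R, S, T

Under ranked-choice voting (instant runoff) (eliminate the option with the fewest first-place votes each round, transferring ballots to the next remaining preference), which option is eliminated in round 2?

R

Round 1: T 17, P 68, Q 31, S 39, R 26. Eliminate T.
Round 2: P 68, Q 31, S 56, R 26. Eliminate R.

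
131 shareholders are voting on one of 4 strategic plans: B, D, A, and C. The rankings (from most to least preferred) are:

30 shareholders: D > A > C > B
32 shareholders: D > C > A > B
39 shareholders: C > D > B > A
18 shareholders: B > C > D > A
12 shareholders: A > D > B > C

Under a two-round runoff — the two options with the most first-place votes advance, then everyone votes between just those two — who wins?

D

Round 1 first-place votes: B 18, D 62, A 12, C 39.
D and C advance.
Runoff: D is preferred to C by 74 voters; C by 57.
D wins the runoff.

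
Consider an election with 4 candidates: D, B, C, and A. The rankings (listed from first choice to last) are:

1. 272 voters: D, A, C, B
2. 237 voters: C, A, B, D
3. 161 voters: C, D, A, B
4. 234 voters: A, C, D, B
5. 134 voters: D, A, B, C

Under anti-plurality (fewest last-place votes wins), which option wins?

Last-place votes: D 237, B 667, C 134, A 0.
A is ranked last by the fewest voters, so A wins.

A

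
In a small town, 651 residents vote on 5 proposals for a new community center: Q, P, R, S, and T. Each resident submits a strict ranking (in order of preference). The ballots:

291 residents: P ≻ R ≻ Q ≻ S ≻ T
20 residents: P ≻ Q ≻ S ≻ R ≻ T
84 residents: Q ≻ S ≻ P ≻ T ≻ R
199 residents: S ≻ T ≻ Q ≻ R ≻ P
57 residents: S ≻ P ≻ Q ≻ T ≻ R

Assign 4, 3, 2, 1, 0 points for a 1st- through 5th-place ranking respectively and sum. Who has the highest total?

S

Q: 291·2 + 20·3 + 84·4 + 199·2 + 57·2 = 1490
P: 291·4 + 20·4 + 84·2 + 199·0 + 57·3 = 1583
R: 291·3 + 20·1 + 84·0 + 199·1 + 57·0 = 1092
S: 291·1 + 20·2 + 84·3 + 199·4 + 57·4 = 1607
T: 291·0 + 20·0 + 84·1 + 199·3 + 57·1 = 738
S has the highest Borda score (1607).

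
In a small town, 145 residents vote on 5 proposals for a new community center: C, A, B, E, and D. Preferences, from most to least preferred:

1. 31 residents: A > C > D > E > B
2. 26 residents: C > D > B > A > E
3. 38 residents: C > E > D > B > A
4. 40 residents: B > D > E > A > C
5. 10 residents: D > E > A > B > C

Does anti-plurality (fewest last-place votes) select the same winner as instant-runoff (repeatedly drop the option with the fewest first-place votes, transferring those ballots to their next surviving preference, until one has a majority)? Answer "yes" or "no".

no

Anti-plurality — last-place votes: C 50, A 38, B 31, E 26, D 0. Winner: D.
Instant-runoff — R1 C 64, A 31, B 40, E 0, D 10 (E out); R2 C 64, A 31, B 40, D 10 (D out); R3 C 64, A 41, B 40 (B out); R4 C 64, A 81 (A winner). Winner: A.
The two methods disagree.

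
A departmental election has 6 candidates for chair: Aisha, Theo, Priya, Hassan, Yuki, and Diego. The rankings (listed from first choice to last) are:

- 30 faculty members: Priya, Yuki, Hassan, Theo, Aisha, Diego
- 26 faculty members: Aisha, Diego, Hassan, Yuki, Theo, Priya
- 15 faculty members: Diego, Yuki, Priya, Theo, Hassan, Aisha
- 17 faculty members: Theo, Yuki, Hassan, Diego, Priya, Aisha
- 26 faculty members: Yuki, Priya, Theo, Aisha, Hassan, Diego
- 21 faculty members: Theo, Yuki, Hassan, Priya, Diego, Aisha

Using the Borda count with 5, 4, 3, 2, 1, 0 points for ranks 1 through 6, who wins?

Aisha: 30·1 + 26·5 + 15·0 + 17·0 + 26·2 + 21·0 = 212
Theo: 30·2 + 26·1 + 15·2 + 17·5 + 26·3 + 21·5 = 384
Priya: 30·5 + 26·0 + 15·3 + 17·1 + 26·4 + 21·2 = 358
Hassan: 30·3 + 26·3 + 15·1 + 17·3 + 26·1 + 21·3 = 323
Yuki: 30·4 + 26·2 + 15·4 + 17·4 + 26·5 + 21·4 = 514
Diego: 30·0 + 26·4 + 15·5 + 17·2 + 26·0 + 21·1 = 234
Yuki has the highest Borda score (514).

Yuki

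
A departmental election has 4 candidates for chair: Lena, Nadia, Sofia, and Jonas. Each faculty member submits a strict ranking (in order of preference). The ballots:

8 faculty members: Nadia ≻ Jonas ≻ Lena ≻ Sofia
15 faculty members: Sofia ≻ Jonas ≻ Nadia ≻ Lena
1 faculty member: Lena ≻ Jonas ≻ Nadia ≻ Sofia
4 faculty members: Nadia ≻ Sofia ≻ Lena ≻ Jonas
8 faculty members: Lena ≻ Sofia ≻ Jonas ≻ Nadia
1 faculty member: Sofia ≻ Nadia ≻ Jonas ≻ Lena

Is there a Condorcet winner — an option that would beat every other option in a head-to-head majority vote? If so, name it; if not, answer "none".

Sofia

Sofia vs Lena: 20–17 for Sofia.
Sofia vs Nadia: 24–13 for Sofia.
Sofia vs Jonas: 28–9 for Sofia.
Sofia beats every other option head-to-head.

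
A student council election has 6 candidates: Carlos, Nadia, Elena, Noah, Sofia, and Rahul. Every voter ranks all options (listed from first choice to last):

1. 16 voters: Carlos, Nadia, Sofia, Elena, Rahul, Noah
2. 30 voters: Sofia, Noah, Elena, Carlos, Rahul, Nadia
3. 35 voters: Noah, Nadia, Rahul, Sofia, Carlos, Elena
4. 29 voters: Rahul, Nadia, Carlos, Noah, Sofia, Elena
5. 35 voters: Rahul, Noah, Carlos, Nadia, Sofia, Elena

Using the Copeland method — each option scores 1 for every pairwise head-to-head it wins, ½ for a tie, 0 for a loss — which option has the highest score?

Rahul

Carlos: beats Nadia, Elena, and Sofia; loses to Noah and Rahul → score 3.
Nadia: beats Elena and Sofia; loses to Carlos, Noah, and Rahul → score 2.
Elena: loses to Carlos, Nadia, Noah, Sofia, and Rahul → score 0.
Noah: beats Carlos, Nadia, Elena, and Sofia; loses to Rahul → score 4.
Sofia: beats Elena; loses to Carlos, Nadia, Noah, and Rahul → score 1.
Rahul: beats Carlos, Nadia, Elena, Noah, and Sofia → score 5.
Rahul has the best pairwise record.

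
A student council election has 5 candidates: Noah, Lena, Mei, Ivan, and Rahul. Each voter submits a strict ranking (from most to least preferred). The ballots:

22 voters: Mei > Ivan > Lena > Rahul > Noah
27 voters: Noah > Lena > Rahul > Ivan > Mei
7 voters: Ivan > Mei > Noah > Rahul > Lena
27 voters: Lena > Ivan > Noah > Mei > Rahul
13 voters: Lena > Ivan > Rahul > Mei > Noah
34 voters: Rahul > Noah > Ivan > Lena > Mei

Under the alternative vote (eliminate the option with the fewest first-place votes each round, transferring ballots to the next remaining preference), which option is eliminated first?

Ivan

Round 1: Noah 27, Lena 40, Mei 22, Ivan 7, Rahul 34. Eliminate Ivan.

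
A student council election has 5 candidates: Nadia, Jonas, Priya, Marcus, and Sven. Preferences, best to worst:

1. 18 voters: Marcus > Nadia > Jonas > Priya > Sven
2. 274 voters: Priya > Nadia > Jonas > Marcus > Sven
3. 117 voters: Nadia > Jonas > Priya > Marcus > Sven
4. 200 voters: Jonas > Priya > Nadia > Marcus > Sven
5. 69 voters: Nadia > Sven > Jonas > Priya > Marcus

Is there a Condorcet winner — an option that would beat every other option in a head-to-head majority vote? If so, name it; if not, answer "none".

none

Checking pairwise contests:
Priya beats Nadia 474–204.
Nadia beats Jonas 478–200.
Jonas beats Priya 404–274.
Nadia beats Marcus 660–18.
Nadia beats Sven 678–0.
Every option loses at least one head-to-head, so there is no Condorcet winner.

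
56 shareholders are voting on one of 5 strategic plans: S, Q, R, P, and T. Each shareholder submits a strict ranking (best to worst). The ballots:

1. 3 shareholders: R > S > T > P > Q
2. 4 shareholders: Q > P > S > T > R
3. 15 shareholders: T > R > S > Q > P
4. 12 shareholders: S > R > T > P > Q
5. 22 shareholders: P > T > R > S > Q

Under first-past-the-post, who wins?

P

First-place votes: S 12, Q 4, R 3, P 22, T 15.
P has the most first-place votes.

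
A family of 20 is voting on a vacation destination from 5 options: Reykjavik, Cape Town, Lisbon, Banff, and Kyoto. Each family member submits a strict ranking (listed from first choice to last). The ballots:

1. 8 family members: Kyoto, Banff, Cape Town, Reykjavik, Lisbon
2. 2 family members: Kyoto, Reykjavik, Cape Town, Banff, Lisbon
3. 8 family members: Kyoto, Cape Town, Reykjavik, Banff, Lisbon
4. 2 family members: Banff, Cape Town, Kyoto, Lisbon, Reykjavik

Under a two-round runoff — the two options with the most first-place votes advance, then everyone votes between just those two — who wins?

Kyoto

Round 1 first-place votes: Reykjavik 0, Cape Town 0, Lisbon 0, Banff 2, Kyoto 18.
Kyoto and Banff advance.
Runoff: Kyoto is preferred to Banff by 18 voters; Banff by 2.
Kyoto wins the runoff.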